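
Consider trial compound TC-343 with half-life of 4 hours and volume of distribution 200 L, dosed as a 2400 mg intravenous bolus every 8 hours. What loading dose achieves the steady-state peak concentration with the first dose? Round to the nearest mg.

3200 mg

f = (1/2)^(8/4) ≈ 0.250000; accumulation ratio R = 1/(1−f) ≈ 1.33333.
Loading dose to hit Cmax,ss on first dose: D_load = D_maint·R ≈ 2400 × 1.33333 ≈ 3199.99 mg.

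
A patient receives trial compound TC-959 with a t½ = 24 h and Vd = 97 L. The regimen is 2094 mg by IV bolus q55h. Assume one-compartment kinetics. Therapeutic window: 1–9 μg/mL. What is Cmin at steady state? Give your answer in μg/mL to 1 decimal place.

5.5 μg/mL

τ/t½ = 55/24 ≈ 2.2917, so fraction remaining f = (1/2)^(55/24) ≈ 0.2042.
Accumulation ratio R = 1/(1 − f) ≈ 1/0.7958 ≈ 1.2566.
Single-dose peak C₀ = D/Vd = 2094/97 ≈ 21.588 μg/mL.
Cmax,ss = C₀/(1 − f) ≈ 21.588/0.7958 ≈ 27.127 μg/mL.
Steady-state trough Cmin,ss = Cmax,ss·f ≈ 27.127 × 0.2042 ≈ 5.539 μg/mL.
Trough 5.5 μg/mL vs MEC 1 μg/mL: adequate.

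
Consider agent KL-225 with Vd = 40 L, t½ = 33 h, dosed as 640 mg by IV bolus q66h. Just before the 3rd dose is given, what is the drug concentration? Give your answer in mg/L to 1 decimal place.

f = (1/2)^(τ/t½) = (1/2)^(66/33) ≈ 0.2500.
C₀ = D/Vd = 640/40 ≈ 16.000 mg/L.
Before the 3rd dose, 2 doses have been given. Superposition: Cmin = C₀·(f + f²).
≈ 16.000 × (0.2500 + 0.0625) ≈ 16.000 × 0.3125 ≈ 5.000 mg/L.

5.0 mg/L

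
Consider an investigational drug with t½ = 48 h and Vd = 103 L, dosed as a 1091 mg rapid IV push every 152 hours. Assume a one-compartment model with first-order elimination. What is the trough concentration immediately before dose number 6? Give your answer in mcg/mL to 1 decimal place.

f = (1/2)^(τ/t½) = (1/2)^(152/48) ≈ 0.1114.
C₀ = D/Vd = 1091/103 ≈ 10.592 mcg/mL.
Before the 6th dose, 5 doses have been given. Superposition: Cmin = C₀·(f + f² + … + f^5).
≈ 10.592 × (0.1114 + 0.0124 + 0.0014 + 0.0002 + 0.0000) ≈ 10.592 × 0.1254 ≈ 1.328 mcg/mL.

1.3 mcg/mL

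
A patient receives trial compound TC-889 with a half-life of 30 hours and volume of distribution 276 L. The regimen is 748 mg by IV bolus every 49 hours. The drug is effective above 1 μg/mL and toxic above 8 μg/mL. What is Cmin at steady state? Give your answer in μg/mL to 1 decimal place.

Over one 49-h interval, 49/30 ≈ 1.6333 half-lives elapse, leaving f ≈ 0.3223 of each dose.
Accumulation ratio R = 1/(1 − f) ≈ 1/0.6777 ≈ 1.4756.
Each bolus raises the concentration by D/Vd = 748/276 ≈ 2.710 μg/mL.
Steady-state peak Cmax,ss = C₀·R ≈ 2.710 × 1.4756 ≈ 3.999 μg/mL.
Steady-state trough Cmin,ss = Cmax,ss·f ≈ 3.999 × 0.3223 ≈ 1.289 μg/mL.
Trough 1.3 μg/mL vs MEC 1 μg/mL: adequate.

1.3 μg/mL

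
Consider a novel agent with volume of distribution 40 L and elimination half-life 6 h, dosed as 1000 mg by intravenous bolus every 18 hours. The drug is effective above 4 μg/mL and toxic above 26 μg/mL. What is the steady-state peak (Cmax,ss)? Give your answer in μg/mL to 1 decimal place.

28.6 μg/mL

The dosing interval is 3 half-lives, so f = 2^(−3) = 0.125.
Accumulation ratio R = 1/(1 − f) = 1/0.875 = 8/7.
Single-dose peak C₀ = D/Vd = 1000/40 = 25 μg/mL.
Steady-state peak Cmax,ss = C₀·R = 25 × 8/7 ≈ 28.571 μg/mL.
Peak 28.6 μg/mL vs MTC 26 μg/mL: exceeds toxic threshold.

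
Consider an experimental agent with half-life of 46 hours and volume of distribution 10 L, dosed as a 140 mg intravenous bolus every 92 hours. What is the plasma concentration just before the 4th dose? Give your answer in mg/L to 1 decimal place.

4.6 mg/L

f = (1/2)^(τ/t½) = (1/2)^(92/46) ≈ 0.2500.
C₀ = D/Vd = 140/10 ≈ 14.000 mg/L.
Before the 4th dose, 3 doses have been given. Superposition: Cmin = C₀·(f + f² + … + f^3).
≈ 14.000 × (0.2500 + 0.0625 + 0.0156) ≈ 14.000 × 0.3281 ≈ 4.593 mg/L.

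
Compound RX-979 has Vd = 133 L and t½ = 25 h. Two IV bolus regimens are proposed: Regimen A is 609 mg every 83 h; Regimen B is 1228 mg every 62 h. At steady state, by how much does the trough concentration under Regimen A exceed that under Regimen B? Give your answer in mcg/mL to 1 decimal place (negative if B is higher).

Regimen A: f = (1/2)^(83/25) ≈ 0.1001; Cmin,ss = (609/133)·f/(1−f) ≈ 0.509 mcg/mL.
Regimen B: f = (1/2)^(62/25) ≈ 0.1792; Cmin,ss = (1228/133)·f/(1−f) ≈ 2.016 mcg/mL.
Difference ≈ 0.509 − 2.016 ≈ -1.507 mcg/mL.

-1.5 mcg/mL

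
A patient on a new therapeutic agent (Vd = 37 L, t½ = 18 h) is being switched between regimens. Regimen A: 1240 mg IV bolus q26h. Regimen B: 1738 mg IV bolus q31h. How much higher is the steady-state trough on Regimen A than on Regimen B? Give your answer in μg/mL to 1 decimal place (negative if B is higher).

Regimen A: f = (1/2)^(26/18) ≈ 0.3674; Cmin,ss = (1240/37)·f/(1−f) ≈ 19.464 μg/mL.
Regimen B: f = (1/2)^(31/18) ≈ 0.3031; Cmin,ss = (1738/37)·f/(1−f) ≈ 20.430 μg/mL.
Difference ≈ 19.464 − 20.430 ≈ -0.966 μg/mL.

-1.0 μg/mL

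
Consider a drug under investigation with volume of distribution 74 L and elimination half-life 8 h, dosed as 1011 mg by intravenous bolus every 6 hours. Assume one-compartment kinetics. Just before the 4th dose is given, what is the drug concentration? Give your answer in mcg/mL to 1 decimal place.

15.8 mcg/mL

f = (1/2)^(τ/t½) = (1/2)^(6/8) ≈ 0.5946.
C₀ = D/Vd = 1011/74 ≈ 13.662 mcg/mL.
Before the 4th dose, 3 doses have been given. Superposition: Cmin = C₀·(f + f² + … + f^3).
≈ 13.662 × (0.5946 + 0.3535 + 0.2102) ≈ 13.662 × 1.1583 ≈ 15.825 mcg/mL.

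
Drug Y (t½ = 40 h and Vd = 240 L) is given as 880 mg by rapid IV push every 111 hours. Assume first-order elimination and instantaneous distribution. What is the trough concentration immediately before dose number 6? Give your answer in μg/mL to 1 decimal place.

f = (1/2)^(τ/t½) = (1/2)^(111/40) ≈ 0.1461.
C₀ = D/Vd = 880/240 ≈ 3.667 μg/mL.
Before the 6th dose, 5 doses have been given. Superposition: Cmin = C₀·(f + f² + … + f^5).
≈ 3.667 × (0.1461 + 0.0213 + 0.0031 + 0.0005 + 0.0001) ≈ 3.667 × 0.1711 ≈ 0.627 μg/mL.

0.6 μg/mL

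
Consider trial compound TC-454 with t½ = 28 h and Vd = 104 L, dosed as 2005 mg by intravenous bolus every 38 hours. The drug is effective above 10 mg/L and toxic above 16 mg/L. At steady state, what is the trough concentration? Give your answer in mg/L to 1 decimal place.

k = ln2/t½ = ln2/28 ≈ 0.024755 h⁻¹; fraction remaining f = e^(−kτ) = e^(−0.024755×38) ≈ 0.3904.
Single-dose peak C₀ = D/Vd = 2005/104 ≈ 19.279 mg/L.
Steady-state trough Cmin,ss = C₀·f/(1−f) ≈ 19.279 × 0.3904/0.6096 ≈ 12.347 mg/L.
Trough 12.3 mg/L vs MEC 10 mg/L: adequate.

12.3 mg/L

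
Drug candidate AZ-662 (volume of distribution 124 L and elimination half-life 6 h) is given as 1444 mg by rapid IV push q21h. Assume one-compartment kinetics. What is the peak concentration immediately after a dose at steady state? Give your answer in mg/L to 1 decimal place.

Over one 21-h interval, 21/6 ≈ 3.5 half-lives elapse, leaving f ≈ 0.0884 of each dose.
At steady state, accumulation factor R = 1/(1 − e^(−kτ)) ≈ 1.0970.
Each bolus raises the concentration by D/Vd = 1444/124 ≈ 11.645 mg/L.
Steady-state peak Cmax,ss = C₀·R ≈ 11.645 × 1.0970 ≈ 12.775 mg/L.

12.8 mg/L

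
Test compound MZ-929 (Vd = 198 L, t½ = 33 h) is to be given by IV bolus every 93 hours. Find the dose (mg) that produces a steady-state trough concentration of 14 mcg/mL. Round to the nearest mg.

τ/t½ = 93/33 ≈ 2.8182, so f = (1/2)^(93/33) ≈ 0.141789.
Cmin,ss = (D/Vd)·f/(1−f), so D = Cmin,ss·Vd·(1−f)/f.
D = 14 × 198 × (1−f)/f ≈ 14 × 198 × 6.05273 ≈ 16778.17 mg.

16778 mg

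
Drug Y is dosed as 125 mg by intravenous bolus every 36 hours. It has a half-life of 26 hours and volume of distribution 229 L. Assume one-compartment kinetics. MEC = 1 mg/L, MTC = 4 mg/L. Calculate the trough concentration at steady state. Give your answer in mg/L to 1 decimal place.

0.3 mg/L

k = ln2/t½ = ln2/26 ≈ 0.026660 h⁻¹; fraction remaining f = e^(−kτ) = e^(−0.026660×36) ≈ 0.3830.
At steady state, accumulation factor R = 1/(1 − e^(−kτ)) ≈ 1.6207.
Single-dose peak C₀ = D/Vd = 125/229 ≈ 0.546 mg/L.
Steady-state peak Cmax,ss = C₀·R ≈ 0.546 × 1.6207 ≈ 0.885 mg/L.
One interval later, Cmin,ss = Cmax,ss·e^(−kτ) ≈ 0.885 × 0.3830 ≈ 0.339 mg/L.
Trough 0.3 mg/L vs MEC 1 mg/L: subtherapeutic.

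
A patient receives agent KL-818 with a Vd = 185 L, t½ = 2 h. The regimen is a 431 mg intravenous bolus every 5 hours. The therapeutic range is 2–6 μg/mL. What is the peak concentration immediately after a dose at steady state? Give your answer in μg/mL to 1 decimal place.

τ/t½ = 5/2 ≈ 2.5, so fraction remaining f = (1/2)^(5/2) ≈ 0.1768.
At steady state, accumulation factor R = 1/(1 − e^(−kτ)) ≈ 1.2148.
Each bolus raises the concentration by D/Vd = 431/185 ≈ 2.330 μg/mL.
Steady-state peak Cmax,ss = C₀·R ≈ 2.330 × 1.2148 ≈ 2.830 μg/mL.
Peak 2.8 μg/mL vs MTC 6 μg/mL: below toxic threshold.

2.8 μg/mL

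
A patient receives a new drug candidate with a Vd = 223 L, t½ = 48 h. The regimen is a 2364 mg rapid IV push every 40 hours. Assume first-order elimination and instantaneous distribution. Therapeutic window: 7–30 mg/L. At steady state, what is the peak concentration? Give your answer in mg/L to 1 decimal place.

24.2 mg/L

τ/t½ = 40/48 ≈ 0.83333, so fraction remaining f = (1/2)^(40/48) ≈ 0.5612.
Accumulation ratio R = 1/(1 − f) ≈ 1/0.4388 ≈ 2.2789.
Each bolus raises the concentration by D/Vd = 2364/223 ≈ 10.601 mg/L.
Steady-state peak Cmax,ss = C₀·R ≈ 10.601 × 2.2789 ≈ 24.159 mg/L.
Peak 24.2 mg/L vs MTC 30 mg/L: below toxic threshold.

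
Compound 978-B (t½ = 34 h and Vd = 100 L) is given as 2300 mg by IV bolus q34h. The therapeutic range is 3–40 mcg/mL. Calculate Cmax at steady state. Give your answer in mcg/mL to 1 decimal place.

46.0 mcg/mL

τ = 34 h = 1 half-life, so f = (1/2)^1 = 0.5.
Accumulation ratio R = 1/(1 − f) = 1/0.5 = 2/1.
Single-dose peak C₀ = D/Vd = 2300/100 = 23 mcg/mL.
Steady-state peak Cmax,ss = C₀·R = 23 × 2/1 ≈ 46.000 mcg/mL.
Peak 46.0 mcg/mL vs MTC 40 mcg/mL: exceeds toxic threshold.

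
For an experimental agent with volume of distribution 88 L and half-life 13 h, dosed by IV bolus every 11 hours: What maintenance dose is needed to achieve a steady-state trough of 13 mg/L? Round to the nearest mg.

913 mg

τ/t½ = 11/13 ≈ 0.84615, so f = (1/2)^(11/13) ≈ 0.556266.
Cmin,ss = (D/Vd)·f/(1−f), so D = Cmin,ss·Vd·(1−f)/f.
D = 13 × 88 × (1−f)/f ≈ 13 × 88 × 0.79770 ≈ 912.57 mg.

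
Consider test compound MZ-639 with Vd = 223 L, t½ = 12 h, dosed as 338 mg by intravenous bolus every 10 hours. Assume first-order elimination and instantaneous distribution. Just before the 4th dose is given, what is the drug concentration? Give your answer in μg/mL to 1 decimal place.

f = (1/2)^(τ/t½) = (1/2)^(10/12) ≈ 0.5612.
C₀ = D/Vd = 338/223 ≈ 1.516 μg/mL.
Before the 4th dose, 3 doses have been given. Superposition: Cmin = C₀·(f + f² + … + f^3).
≈ 1.516 × (0.5612 + 0.3149 + 0.1767) ≈ 1.516 × 1.0528 ≈ 1.596 μg/mL.

1.6 μg/mL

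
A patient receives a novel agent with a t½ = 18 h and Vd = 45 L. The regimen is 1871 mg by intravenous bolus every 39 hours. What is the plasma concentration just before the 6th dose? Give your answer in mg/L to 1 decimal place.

f = (1/2)^(τ/t½) = (1/2)^(39/18) ≈ 0.2227.
C₀ = D/Vd = 1871/45 ≈ 41.578 mg/L.
Before the 6th dose, 5 doses have been given. Superposition: Cmin = C₀·(f + f² + … + f^5).
≈ 41.578 × (0.2227 + 0.0496 + 0.0110 + 0.0025 + 0.0005) ≈ 41.578 × 0.2863 ≈ 11.904 mg/L.

11.9 mg/L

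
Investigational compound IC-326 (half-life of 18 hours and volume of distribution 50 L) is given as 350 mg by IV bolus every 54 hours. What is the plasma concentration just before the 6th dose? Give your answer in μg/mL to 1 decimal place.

f = (1/2)^(τ/t½) = (1/2)^(54/18) ≈ 0.1250.
C₀ = D/Vd = 350/50 ≈ 7.000 μg/mL.
Before the 6th dose, 5 doses have been given. Superposition: Cmin = C₀·(f + f² + … + f^5).
≈ 7.000 × (0.1250 + 0.0156 + 0.0020 + 0.0002 + 0.0000) ≈ 7.000 × 0.1428 ≈ 1.000 μg/mL.

1.0 μg/mL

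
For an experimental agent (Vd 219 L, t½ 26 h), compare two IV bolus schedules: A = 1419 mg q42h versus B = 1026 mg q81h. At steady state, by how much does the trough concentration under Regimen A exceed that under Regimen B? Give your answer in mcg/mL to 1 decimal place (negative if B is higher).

2.5 mcg/mL

Regimen A: f = (1/2)^(42/26) ≈ 0.3264; Cmin,ss = (1419/219)·f/(1−f) ≈ 3.140 mcg/mL.
Regimen B: f = (1/2)^(81/26) ≈ 0.1154; Cmin,ss = (1026/219)·f/(1−f) ≈ 0.611 mcg/mL.
Difference ≈ 3.140 − 0.611 ≈ 2.529 mcg/mL.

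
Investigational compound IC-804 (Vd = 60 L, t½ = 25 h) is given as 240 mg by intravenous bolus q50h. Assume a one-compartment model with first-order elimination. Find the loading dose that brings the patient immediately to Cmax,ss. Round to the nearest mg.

f = (1/2)^(50/25) ≈ 0.250000; accumulation ratio R = 1/(1−f) ≈ 1.33333.
Loading dose to hit Cmax,ss on first dose: D_load = D_maint·R ≈ 240 × 1.33333 ≈ 320.00 mg.

320 mg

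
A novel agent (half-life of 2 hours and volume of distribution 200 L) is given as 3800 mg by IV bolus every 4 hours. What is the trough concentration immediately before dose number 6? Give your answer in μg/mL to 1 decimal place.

f = (1/2)^(τ/t½) = (1/2)^(4/2) ≈ 0.2500.
C₀ = D/Vd = 3800/200 ≈ 19.000 μg/mL.
Before the 6th dose, 5 doses have been given. Superposition: Cmin = C₀·(f + f² + … + f^5).
≈ 19.000 × (0.2500 + 0.0625 + 0.0156 + 0.0039 + 0.0010) ≈ 19.000 × 0.3330 ≈ 6.327 μg/mL.

6.3 μg/mL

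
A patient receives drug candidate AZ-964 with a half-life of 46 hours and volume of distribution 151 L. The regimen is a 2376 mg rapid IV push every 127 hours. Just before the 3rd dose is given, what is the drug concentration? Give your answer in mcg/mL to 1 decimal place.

f = (1/2)^(τ/t½) = (1/2)^(127/46) ≈ 0.1475.
C₀ = D/Vd = 2376/151 ≈ 15.735 mcg/mL.
Before the 3rd dose, 2 doses have been given. Superposition: Cmin = C₀·(f + f²).
≈ 15.735 × (0.1475 + 0.0218) ≈ 15.735 × 0.1693 ≈ 2.664 mcg/mL.

2.7 mcg/mL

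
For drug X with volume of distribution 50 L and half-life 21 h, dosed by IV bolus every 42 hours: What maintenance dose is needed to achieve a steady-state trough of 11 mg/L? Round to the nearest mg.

1650 mg

τ/t½ = 42/21 ≈ 2, so f = (1/2)^(42/21) ≈ 0.250000.
Cmin,ss = (D/Vd)·f/(1−f), so D = Cmin,ss·Vd·(1−f)/f.
D = 11 × 50 × (1−f)/f ≈ 11 × 50 × 3.00000 ≈ 1650.00 mg.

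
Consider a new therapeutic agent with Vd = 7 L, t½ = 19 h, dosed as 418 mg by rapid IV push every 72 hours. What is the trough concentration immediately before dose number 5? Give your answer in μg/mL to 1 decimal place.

4.7 μg/mL

f = (1/2)^(τ/t½) = (1/2)^(72/19) ≈ 0.0723.
C₀ = D/Vd = 418/7 ≈ 59.714 μg/mL.
Before the 5th dose, 4 doses have been given. Superposition: Cmin = C₀·(f + f² + … + f^4).
≈ 59.714 × (0.0723 + 0.0052 + 0.0004 + 0.0000) ≈ 59.714 × 0.0779 ≈ 4.652 μg/mL.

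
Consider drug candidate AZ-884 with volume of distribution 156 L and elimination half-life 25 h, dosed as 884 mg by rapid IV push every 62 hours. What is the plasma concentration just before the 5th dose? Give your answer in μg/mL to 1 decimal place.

1.2 μg/mL

f = (1/2)^(τ/t½) = (1/2)^(62/25) ≈ 0.1792.
C₀ = D/Vd = 884/156 ≈ 5.667 μg/mL.
Before the 5th dose, 4 doses have been given. Superposition: Cmin = C₀·(f + f² + … + f^4).
≈ 5.667 × (0.1792 + 0.0321 + 0.0058 + 0.0010) ≈ 5.667 × 0.2181 ≈ 1.236 μg/mL.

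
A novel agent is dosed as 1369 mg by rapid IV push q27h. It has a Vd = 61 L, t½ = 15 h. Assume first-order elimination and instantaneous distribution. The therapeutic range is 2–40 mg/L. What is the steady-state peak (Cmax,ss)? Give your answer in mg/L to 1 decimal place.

k = ln2/t½ = ln2/15 ≈ 0.046210 h⁻¹; fraction remaining f = e^(−kτ) = e^(−0.046210×27) ≈ 0.2872.
At steady state, accumulation factor R = 1/(1 − e^(−kτ)) ≈ 1.4029.
Single-dose peak C₀ = D/Vd = 1369/61 ≈ 22.443 mg/L.
Steady-state peak Cmax,ss = C₀·R ≈ 22.443 × 1.4029 ≈ 31.485 mg/L.
Peak 31.5 mg/L vs MTC 40 mg/L: below toxic threshold.

31.5 mg/L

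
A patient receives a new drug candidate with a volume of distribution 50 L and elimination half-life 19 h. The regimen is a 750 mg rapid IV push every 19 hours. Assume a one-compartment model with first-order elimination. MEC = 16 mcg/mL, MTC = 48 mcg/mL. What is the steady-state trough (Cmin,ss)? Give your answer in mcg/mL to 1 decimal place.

τ = 19 h = 1 half-life, so f = (1/2)^1 = 0.5.
At steady state, R = 1/(1 − 0.5) = 2/1.
Single-dose peak C₀ = D/Vd = 750/50 = 15 mcg/mL.
Steady-state peak Cmax,ss = C₀·R = 15 × 2/1 ≈ 30.000 mcg/mL.
Steady-state trough Cmin,ss = Cmax,ss·f ≈ 30.000 × 0.5 ≈ 15.000 mcg/mL.
Trough 15.0 mcg/mL vs MEC 16 mcg/mL: subtherapeutic.

15.0 mcg/mL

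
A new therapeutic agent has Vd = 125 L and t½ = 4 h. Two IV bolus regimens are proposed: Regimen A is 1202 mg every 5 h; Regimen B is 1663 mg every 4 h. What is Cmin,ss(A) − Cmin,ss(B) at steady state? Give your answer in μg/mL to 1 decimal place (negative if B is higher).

-6.3 μg/mL

Regimen A: f = (1/2)^(5/4) ≈ 0.4204; Cmin,ss = (1202/125)·f/(1−f) ≈ 6.975 μg/mL.
Regimen B: f = (1/2)^(4/4) ≈ 0.5000; Cmin,ss = (1663/125)·f/(1−f) ≈ 13.304 μg/mL.
Difference ≈ 6.975 − 13.304 ≈ -6.329 μg/mL.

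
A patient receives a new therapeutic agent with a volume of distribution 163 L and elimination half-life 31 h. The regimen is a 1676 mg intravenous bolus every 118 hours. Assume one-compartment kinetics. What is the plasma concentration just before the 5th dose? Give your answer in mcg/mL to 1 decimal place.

0.8 mcg/mL

f = (1/2)^(τ/t½) = (1/2)^(118/31) ≈ 0.0715.
C₀ = D/Vd = 1676/163 ≈ 10.282 mcg/mL.
Before the 5th dose, 4 doses have been given. Superposition: Cmin = C₀·(f + f² + … + f^4).
≈ 10.282 × (0.0715 + 0.0051 + 0.0004 + 0.0000) ≈ 10.282 × 0.0770 ≈ 0.792 mcg/mL.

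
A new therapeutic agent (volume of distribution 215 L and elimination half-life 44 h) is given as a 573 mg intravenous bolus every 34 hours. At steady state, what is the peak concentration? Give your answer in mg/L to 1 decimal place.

Over one 34-h interval, 34/44 ≈ 0.77273 half-lives elapse, leaving f ≈ 0.5853 of each dose.
At steady state, accumulation factor R = 1/(1 − e^(−kτ)) ≈ 2.4114.
Single-dose peak C₀ = D/Vd = 573/215 ≈ 2.665 mg/L.
Steady-state peak Cmax,ss = C₀·R ≈ 2.665 × 2.4114 ≈ 6.426 mg/L.

6.4 mg/L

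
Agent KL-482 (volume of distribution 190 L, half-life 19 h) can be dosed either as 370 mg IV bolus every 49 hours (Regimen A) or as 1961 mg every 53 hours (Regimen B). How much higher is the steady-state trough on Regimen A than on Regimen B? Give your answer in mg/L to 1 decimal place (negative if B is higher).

-1.4 mg/L

Regimen A: f = (1/2)^(49/19) ≈ 0.1674; Cmin,ss = (370/190)·f/(1−f) ≈ 0.392 mg/L.
Regimen B: f = (1/2)^(53/19) ≈ 0.1446; Cmin,ss = (1961/190)·f/(1−f) ≈ 1.745 mg/L.
Difference ≈ 0.392 − 1.745 ≈ -1.353 mg/L.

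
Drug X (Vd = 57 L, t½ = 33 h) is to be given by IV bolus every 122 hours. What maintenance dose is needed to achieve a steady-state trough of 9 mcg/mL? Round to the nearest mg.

τ/t½ = 122/33 ≈ 3.697, so f = (1/2)^(122/33) ≈ 0.077108.
Cmin,ss = (D/Vd)·f/(1−f), so D = Cmin,ss·Vd·(1−f)/f.
D = 9 × 57 × (1−f)/f ≈ 9 × 57 × 11.96882 ≈ 6140.00 mg.

6140 mg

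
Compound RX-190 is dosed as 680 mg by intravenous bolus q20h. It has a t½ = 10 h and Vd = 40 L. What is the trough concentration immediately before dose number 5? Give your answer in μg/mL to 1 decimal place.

f = (1/2)^(τ/t½) = (1/2)^(20/10) ≈ 0.2500.
C₀ = D/Vd = 680/40 ≈ 17.000 μg/mL.
Before the 5th dose, 4 doses have been given. Superposition: Cmin = C₀·(f + f² + … + f^4).
≈ 17.000 × (0.2500 + 0.0625 + 0.0156 + 0.0039) ≈ 17.000 × 0.3320 ≈ 5.644 μg/mL.

5.6 μg/mL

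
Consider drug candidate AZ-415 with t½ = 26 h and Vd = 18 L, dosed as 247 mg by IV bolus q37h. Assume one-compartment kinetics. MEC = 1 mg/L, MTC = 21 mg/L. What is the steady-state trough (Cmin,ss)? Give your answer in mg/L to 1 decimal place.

τ/t½ = 37/26 ≈ 1.4231, so fraction remaining f = (1/2)^(37/26) ≈ 0.3729.
At steady state, accumulation factor R = 1/(1 − e^(−kτ)) ≈ 1.5946.
Single-dose peak C₀ = D/Vd = 247/18 ≈ 13.722 mg/L.
Steady-state peak Cmax,ss = C₀·R ≈ 13.722 × 1.5946 ≈ 21.881 mg/L.
One interval later, Cmin,ss = Cmax,ss·e^(−kτ) ≈ 21.881 × 0.3729 ≈ 8.159 mg/L.
Trough 8.2 mg/L vs MEC 1 mg/L: adequate.

8.2 mg/L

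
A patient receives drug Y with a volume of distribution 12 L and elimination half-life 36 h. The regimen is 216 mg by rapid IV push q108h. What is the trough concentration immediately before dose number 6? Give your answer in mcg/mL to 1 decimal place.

f = (1/2)^(τ/t½) = (1/2)^(108/36) ≈ 0.1250.
C₀ = D/Vd = 216/12 ≈ 18.000 mcg/mL.
Before the 6th dose, 5 doses have been given. Superposition: Cmin = C₀·(f + f² + … + f^5).
≈ 18.000 × (0.1250 + 0.0156 + 0.0020 + 0.0002 + 0.0000) ≈ 18.000 × 0.1428 ≈ 2.570 mcg/mL.

2.6 mcg/mL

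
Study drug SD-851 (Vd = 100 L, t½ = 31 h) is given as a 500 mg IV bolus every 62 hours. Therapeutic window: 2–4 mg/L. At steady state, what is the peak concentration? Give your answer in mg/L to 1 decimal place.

6.7 mg/L

τ = 62 h = 2 half-lives, so f = (1/2)^2 = 0.25.
At steady state, R = 1/(1 − 0.25) = 4/3.
Single-dose peak C₀ = D/Vd = 500/100 = 5 mg/L.
Steady-state peak Cmax,ss = C₀·R = 5 × 4/3 ≈ 6.667 mg/L.
Peak 6.7 mg/L vs MTC 4 mg/L: exceeds toxic threshold.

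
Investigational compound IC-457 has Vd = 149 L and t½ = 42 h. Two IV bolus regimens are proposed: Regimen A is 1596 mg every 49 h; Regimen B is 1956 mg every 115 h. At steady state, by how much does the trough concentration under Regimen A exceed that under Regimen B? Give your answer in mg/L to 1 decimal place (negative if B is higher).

Regimen A: f = (1/2)^(49/42) ≈ 0.4454; Cmin,ss = (1596/149)·f/(1−f) ≈ 8.602 mg/L.
Regimen B: f = (1/2)^(115/42) ≈ 0.1499; Cmin,ss = (1956/149)·f/(1−f) ≈ 2.315 mg/L.
Difference ≈ 8.602 − 2.315 ≈ 6.287 mg/L.

6.3 mg/L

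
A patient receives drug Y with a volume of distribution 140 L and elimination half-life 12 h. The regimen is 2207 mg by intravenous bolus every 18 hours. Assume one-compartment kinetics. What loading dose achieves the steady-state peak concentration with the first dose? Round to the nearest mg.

f = (1/2)^(18/12) ≈ 0.353553; accumulation ratio R = 1/(1−f) ≈ 1.54692.
Loading dose to hit Cmax,ss on first dose: D_load = D_maint·R ≈ 2207 × 1.54692 ≈ 3414.05 mg.

3414 mg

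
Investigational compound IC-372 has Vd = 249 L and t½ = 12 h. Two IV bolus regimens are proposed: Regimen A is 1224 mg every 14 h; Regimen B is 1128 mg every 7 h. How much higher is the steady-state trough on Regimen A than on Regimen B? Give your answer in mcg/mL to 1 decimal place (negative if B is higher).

-5.1 mcg/mL

Regimen A: f = (1/2)^(14/12) ≈ 0.4454; Cmin,ss = (1224/249)·f/(1−f) ≈ 3.948 mcg/mL.
Regimen B: f = (1/2)^(7/12) ≈ 0.6674; Cmin,ss = (1128/249)·f/(1−f) ≈ 9.090 mcg/mL.
Difference ≈ 3.948 − 9.090 ≈ -5.142 mcg/mL.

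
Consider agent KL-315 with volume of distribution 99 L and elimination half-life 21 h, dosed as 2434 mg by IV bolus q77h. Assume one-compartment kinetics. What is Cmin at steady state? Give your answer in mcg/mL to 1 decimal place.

2.1 mcg/mL

τ/t½ = 77/21 ≈ 3.6667, so fraction remaining f = (1/2)^(77/21) ≈ 0.0787.
At steady state, accumulation factor R = 1/(1 − e^(−kτ)) ≈ 1.0854.
Single-dose peak C₀ = D/Vd = 2434/99 ≈ 24.586 mcg/mL.
Steady-state peak Cmax,ss = C₀·R ≈ 24.586 × 1.0854 ≈ 26.686 mcg/mL.
Steady-state trough Cmin,ss = Cmax,ss·f ≈ 26.686 × 0.0787 ≈ 2.100 mcg/mL.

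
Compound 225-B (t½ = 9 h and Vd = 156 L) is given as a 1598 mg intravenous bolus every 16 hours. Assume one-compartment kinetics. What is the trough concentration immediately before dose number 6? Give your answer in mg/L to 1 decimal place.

4.2 mg/L

f = (1/2)^(τ/t½) = (1/2)^(16/9) ≈ 0.2916.
C₀ = D/Vd = 1598/156 ≈ 10.244 mg/L.
Before the 6th dose, 5 doses have been given. Superposition: Cmin = C₀·(f + f² + … + f^5).
≈ 10.244 × (0.2916 + 0.0850 + 0.0248 + 0.0072 + 0.0021) ≈ 10.244 × 0.4107 ≈ 4.207 mg/L.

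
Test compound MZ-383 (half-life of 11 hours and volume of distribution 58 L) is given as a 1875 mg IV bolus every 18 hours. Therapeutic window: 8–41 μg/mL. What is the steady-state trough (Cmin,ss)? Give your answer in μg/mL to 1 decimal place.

15.3 μg/mL

k = ln2/t½ = ln2/11 ≈ 0.063013 h⁻¹; fraction remaining f = e^(−kτ) = e^(−0.063013×18) ≈ 0.3217.
At steady state, accumulation factor R = 1/(1 − e^(−kτ)) ≈ 1.4743.
Single-dose peak C₀ = D/Vd = 1875/58 ≈ 32.328 μg/mL.
Cmax,ss = C₀/(1 − f) ≈ 32.328/0.6783 ≈ 47.660 μg/mL.
One interval later, Cmin,ss = Cmax,ss·e^(−kτ) ≈ 47.660 × 0.3217 ≈ 15.332 μg/mL.
Trough 15.3 μg/mL vs MEC 8 μg/mL: adequate.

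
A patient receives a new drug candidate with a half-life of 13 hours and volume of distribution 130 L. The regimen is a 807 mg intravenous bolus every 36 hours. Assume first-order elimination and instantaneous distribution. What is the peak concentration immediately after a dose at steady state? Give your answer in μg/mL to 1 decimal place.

7.3 μg/mL

τ/t½ = 36/13 ≈ 2.7692, so fraction remaining f = (1/2)^(36/13) ≈ 0.1467.
Accumulation ratio R = 1/(1 − f) ≈ 1/0.8533 ≈ 1.1719.
Single-dose peak C₀ = D/Vd = 807/130 ≈ 6.208 μg/mL.
Steady-state peak Cmax,ss = C₀·R ≈ 6.208 × 1.1719 ≈ 7.275 μg/mL.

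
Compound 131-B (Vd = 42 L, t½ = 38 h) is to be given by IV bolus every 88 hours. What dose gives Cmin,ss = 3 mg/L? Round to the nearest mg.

τ/t½ = 88/38 ≈ 2.3158, so f = (1/2)^(88/38) ≈ 0.200853.
Cmin,ss = (D/Vd)·f/(1−f), so D = Cmin,ss·Vd·(1−f)/f.
D = 3 × 42 × (1−f)/f ≈ 3 × 42 × 3.97877 ≈ 501.33 mg.

501 mg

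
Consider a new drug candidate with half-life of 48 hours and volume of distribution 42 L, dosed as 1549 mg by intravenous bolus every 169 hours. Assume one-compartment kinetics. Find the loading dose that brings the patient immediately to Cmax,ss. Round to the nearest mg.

f = (1/2)^(169/48) ≈ 0.087121; accumulation ratio R = 1/(1−f) ≈ 1.09544.
Loading dose to hit Cmax,ss on first dose: D_load = D_maint·R ≈ 1549 × 1.09544 ≈ 1696.84 mg.

1697 mg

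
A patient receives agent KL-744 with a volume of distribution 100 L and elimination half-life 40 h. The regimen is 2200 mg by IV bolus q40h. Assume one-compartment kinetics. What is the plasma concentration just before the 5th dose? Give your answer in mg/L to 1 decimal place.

20.6 mg/L

f = (1/2)^(τ/t½) = (1/2)^(40/40) ≈ 0.5000.
C₀ = D/Vd = 2200/100 ≈ 22.000 mg/L.
Before the 5th dose, 4 doses have been given. Superposition: Cmin = C₀·(f + f² + … + f^4).
≈ 22.000 × (0.5000 + 0.2500 + 0.1250 + 0.0625) ≈ 22.000 × 0.9375 ≈ 20.625 mg/L.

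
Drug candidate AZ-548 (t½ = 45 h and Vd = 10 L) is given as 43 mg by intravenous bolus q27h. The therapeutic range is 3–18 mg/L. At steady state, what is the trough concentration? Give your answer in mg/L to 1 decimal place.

8.3 mg/L

τ/t½ = 27/45 ≈ 0.6, so fraction remaining f = (1/2)^(27/45) ≈ 0.6598.
Each bolus raises the concentration by D/Vd = 43/10 ≈ 4.300 mg/L.
Steady-state trough Cmin,ss = C₀·f/(1−f) ≈ 4.300 × 0.6598/0.3402 ≈ 8.340 mg/L.
Trough 8.3 mg/L vs MEC 3 mg/L: adequate.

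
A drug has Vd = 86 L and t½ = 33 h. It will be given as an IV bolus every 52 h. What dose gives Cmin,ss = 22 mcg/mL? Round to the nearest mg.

3748 mg

τ/t½ = 52/33 ≈ 1.5758, so f = (1/2)^(52/33) ≈ 0.335467.
Cmin,ss = (D/Vd)·f/(1−f), so D = Cmin,ss·Vd·(1−f)/f.
D = 22 × 86 × (1−f)/f ≈ 22 × 86 × 1.98092 ≈ 3747.90 mg.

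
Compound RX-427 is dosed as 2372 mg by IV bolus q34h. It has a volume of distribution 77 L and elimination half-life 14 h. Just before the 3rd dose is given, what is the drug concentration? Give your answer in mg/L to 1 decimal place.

6.8 mg/L

f = (1/2)^(τ/t½) = (1/2)^(34/14) ≈ 0.1857.
C₀ = D/Vd = 2372/77 ≈ 30.805 mg/L.
Before the 3rd dose, 2 doses have been given. Superposition: Cmin = C₀·(f + f²).
≈ 30.805 × (0.1857 + 0.0345) ≈ 30.805 × 0.2202 ≈ 6.783 mg/L.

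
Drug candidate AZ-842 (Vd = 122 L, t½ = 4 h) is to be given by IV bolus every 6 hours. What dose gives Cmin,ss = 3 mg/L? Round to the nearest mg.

τ/t½ = 6/4 ≈ 1.5, so f = (1/2)^(6/4) ≈ 0.353553.
Cmin,ss = (D/Vd)·f/(1−f), so D = Cmin,ss·Vd·(1−f)/f.
D = 3 × 122 × (1−f)/f ≈ 3 × 122 × 1.82843 ≈ 669.21 mg.

669 mg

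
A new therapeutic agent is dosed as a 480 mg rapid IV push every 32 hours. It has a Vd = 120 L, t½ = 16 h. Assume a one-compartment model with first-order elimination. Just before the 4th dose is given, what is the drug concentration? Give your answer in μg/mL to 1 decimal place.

f = (1/2)^(τ/t½) = (1/2)^(32/16) ≈ 0.2500.
C₀ = D/Vd = 480/120 ≈ 4.000 μg/mL.
Before the 4th dose, 3 doses have been given. Superposition: Cmin = C₀·(f + f² + … + f^3).
≈ 4.000 × (0.2500 + 0.0625 + 0.0156) ≈ 4.000 × 0.3281 ≈ 1.312 μg/mL.

1.3 μg/mL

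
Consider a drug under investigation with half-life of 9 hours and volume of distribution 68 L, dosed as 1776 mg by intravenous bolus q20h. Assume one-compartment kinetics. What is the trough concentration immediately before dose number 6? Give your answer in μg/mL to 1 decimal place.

7.1 μg/mL

f = (1/2)^(τ/t½) = (1/2)^(20/9) ≈ 0.2143.
C₀ = D/Vd = 1776/68 ≈ 26.118 μg/mL.
Before the 6th dose, 5 doses have been given. Superposition: Cmin = C₀·(f + f² + … + f^5).
≈ 26.118 × (0.2143 + 0.0459 + 0.0098 + 0.0021 + 0.0005) ≈ 26.118 × 0.2726 ≈ 7.120 μg/mL.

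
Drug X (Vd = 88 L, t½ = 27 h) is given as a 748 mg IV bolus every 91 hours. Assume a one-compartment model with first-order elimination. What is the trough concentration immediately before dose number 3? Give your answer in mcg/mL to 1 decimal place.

0.9 mcg/mL

f = (1/2)^(τ/t½) = (1/2)^(91/27) ≈ 0.0967.
C₀ = D/Vd = 748/88 ≈ 8.500 mcg/mL.
Before the 3rd dose, 2 doses have been given. Superposition: Cmin = C₀·(f + f²).
≈ 8.500 × (0.0967 + 0.0094) ≈ 8.500 × 0.1061 ≈ 0.902 mcg/mL.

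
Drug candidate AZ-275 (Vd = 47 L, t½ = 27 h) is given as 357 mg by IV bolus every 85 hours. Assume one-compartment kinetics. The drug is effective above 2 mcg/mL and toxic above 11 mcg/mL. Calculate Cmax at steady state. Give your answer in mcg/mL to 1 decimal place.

8.6 mcg/mL

τ/t½ = 85/27 ≈ 3.1481, so fraction remaining f = (1/2)^(85/27) ≈ 0.1128.
Accumulation ratio R = 1/(1 − f) ≈ 1/0.8872 ≈ 1.1271.
Each bolus raises the concentration by D/Vd = 357/47 ≈ 7.596 mcg/mL.
Cmax,ss = C₀/(1 − f) ≈ 7.596/0.8872 ≈ 8.562 mcg/mL.
Peak 8.6 mcg/mL vs MTC 11 mcg/mL: below toxic threshold.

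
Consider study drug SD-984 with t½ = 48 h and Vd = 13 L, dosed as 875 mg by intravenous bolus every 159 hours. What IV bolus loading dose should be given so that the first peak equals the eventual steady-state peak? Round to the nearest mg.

973 mg

f = (1/2)^(159/48) ≈ 0.100656; accumulation ratio R = 1/(1−f) ≈ 1.11192.
Loading dose to hit Cmax,ss on first dose: D_load = D_maint·R ≈ 875 × 1.11192 ≈ 972.93 mg.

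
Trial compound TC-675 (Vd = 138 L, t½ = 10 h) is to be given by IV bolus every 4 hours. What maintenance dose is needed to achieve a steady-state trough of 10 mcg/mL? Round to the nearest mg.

441 mg

τ/t½ = 4/10 ≈ 0.4, so f = (1/2)^(4/10) ≈ 0.757858.
Cmin,ss = (D/Vd)·f/(1−f), so D = Cmin,ss·Vd·(1−f)/f.
D = 10 × 138 × (1−f)/f ≈ 10 × 138 × 0.31951 ≈ 440.92 mg.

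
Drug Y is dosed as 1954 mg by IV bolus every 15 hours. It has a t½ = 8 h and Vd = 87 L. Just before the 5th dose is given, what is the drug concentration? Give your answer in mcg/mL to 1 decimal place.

8.4 mcg/mL

f = (1/2)^(τ/t½) = (1/2)^(15/8) ≈ 0.2726.
C₀ = D/Vd = 1954/87 ≈ 22.460 mcg/mL.
Before the 5th dose, 4 doses have been given. Superposition: Cmin = C₀·(f + f² + … + f^4).
≈ 22.460 × (0.2726 + 0.0743 + 0.0203 + 0.0055) ≈ 22.460 × 0.3727 ≈ 8.371 mcg/mL.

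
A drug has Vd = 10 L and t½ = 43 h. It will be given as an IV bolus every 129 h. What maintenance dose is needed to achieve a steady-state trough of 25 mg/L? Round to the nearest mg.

1750 mg

τ/t½ = 129/43 ≈ 3, so f = (1/2)^(129/43) ≈ 0.125000.
Cmin,ss = (D/Vd)·f/(1−f), so D = Cmin,ss·Vd·(1−f)/f.
D = 25 × 10 × (1−f)/f ≈ 25 × 10 × 7.00000 ≈ 1750.00 mg.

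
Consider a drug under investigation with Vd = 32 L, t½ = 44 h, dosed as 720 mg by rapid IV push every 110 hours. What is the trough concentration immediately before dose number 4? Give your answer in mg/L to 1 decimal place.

4.8 mg/L

f = (1/2)^(τ/t½) = (1/2)^(110/44) ≈ 0.1768.
C₀ = D/Vd = 720/32 ≈ 22.500 mg/L.
Before the 4th dose, 3 doses have been given. Superposition: Cmin = C₀·(f + f² + … + f^3).
≈ 22.500 × (0.1768 + 0.0313 + 0.0055) ≈ 22.500 × 0.2136 ≈ 4.806 mg/L.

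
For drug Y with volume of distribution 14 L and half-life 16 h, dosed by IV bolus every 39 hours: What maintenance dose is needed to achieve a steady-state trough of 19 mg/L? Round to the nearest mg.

τ/t½ = 39/16 ≈ 2.4375, so f = (1/2)^(39/16) ≈ 0.184603.
Cmin,ss = (D/Vd)·f/(1−f), so D = Cmin,ss·Vd·(1−f)/f.
D = 19 × 14 × (1−f)/f ≈ 19 × 14 × 4.41703 ≈ 1174.93 mg.

1175 mg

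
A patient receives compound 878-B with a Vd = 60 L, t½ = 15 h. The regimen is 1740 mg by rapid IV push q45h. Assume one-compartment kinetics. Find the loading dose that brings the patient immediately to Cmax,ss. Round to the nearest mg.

1989 mg

f = (1/2)^(45/15) ≈ 0.125000; accumulation ratio R = 1/(1−f) ≈ 1.14286.
Loading dose to hit Cmax,ss on first dose: D_load = D_maint·R ≈ 1740 × 1.14286 ≈ 1988.58 mg.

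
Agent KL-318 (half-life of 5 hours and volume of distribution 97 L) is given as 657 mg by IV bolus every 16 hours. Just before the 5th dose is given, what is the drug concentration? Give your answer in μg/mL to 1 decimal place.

0.8 μg/mL

f = (1/2)^(τ/t½) = (1/2)^(16/5) ≈ 0.1088.
C₀ = D/Vd = 657/97 ≈ 6.773 μg/mL.
Before the 5th dose, 4 doses have been given. Superposition: Cmin = C₀·(f + f² + … + f^4).
≈ 6.773 × (0.1088 + 0.0118 + 0.0013 + 0.0001) ≈ 6.773 × 0.1220 ≈ 0.826 μg/mL.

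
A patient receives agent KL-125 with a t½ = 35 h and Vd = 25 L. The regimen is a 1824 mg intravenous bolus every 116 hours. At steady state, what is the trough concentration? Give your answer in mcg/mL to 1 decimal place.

8.2 mcg/mL

k = ln2/t½ = ln2/35 ≈ 0.019804 h⁻¹; fraction remaining f = e^(−kτ) = e^(−0.019804×116) ≈ 0.1005.
Accumulation ratio R = 1/(1 − f) ≈ 1/0.8995 ≈ 1.1117.
Single-dose peak C₀ = D/Vd = 1824/25 ≈ 72.960 mcg/mL.
Steady-state peak Cmax,ss = C₀·R ≈ 72.960 × 1.1117 ≈ 81.110 mcg/mL.
One interval later, Cmin,ss = Cmax,ss·e^(−kτ) ≈ 81.110 × 0.1005 ≈ 8.152 mcg/mL.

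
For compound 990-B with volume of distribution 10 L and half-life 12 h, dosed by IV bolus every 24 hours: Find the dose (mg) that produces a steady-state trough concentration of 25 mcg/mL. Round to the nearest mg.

τ/t½ = 24/12 ≈ 2, so f = (1/2)^(24/12) ≈ 0.250000.
Cmin,ss = (D/Vd)·f/(1−f), so D = Cmin,ss·Vd·(1−f)/f.
D = 25 × 10 × (1−f)/f ≈ 25 × 10 × 3.00000 ≈ 750.00 mg.

750 mg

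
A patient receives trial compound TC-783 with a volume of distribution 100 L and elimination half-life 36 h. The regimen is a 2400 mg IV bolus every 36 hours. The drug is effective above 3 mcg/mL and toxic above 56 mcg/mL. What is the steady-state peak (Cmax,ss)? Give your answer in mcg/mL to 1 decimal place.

48.0 mcg/mL

The dosing interval is 1 half-life, so f = 2^(−1) = 0.5.
Accumulation ratio R = 1/(1 − f) = 1/0.5 = 2/1.
Single-dose peak C₀ = D/Vd = 2400/100 = 24 mcg/mL.
Steady-state peak Cmax,ss = C₀·R = 24 × 2/1 ≈ 48.000 mcg/mL.
Peak 48.0 mcg/mL vs MTC 56 mcg/mL: below toxic threshold.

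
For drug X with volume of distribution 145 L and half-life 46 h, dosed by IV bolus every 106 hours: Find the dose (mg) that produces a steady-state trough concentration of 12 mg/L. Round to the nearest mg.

τ/t½ = 106/46 ≈ 2.3043, so f = (1/2)^(106/46) ≈ 0.202452.
Cmin,ss = (D/Vd)·f/(1−f), so D = Cmin,ss·Vd·(1−f)/f.
D = 12 × 145 × (1−f)/f ≈ 12 × 145 × 3.93944 ≈ 6854.63 mg.

6855 mg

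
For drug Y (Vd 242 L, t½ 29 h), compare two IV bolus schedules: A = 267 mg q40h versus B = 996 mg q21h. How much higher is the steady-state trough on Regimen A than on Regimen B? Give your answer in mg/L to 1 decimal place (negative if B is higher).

-5.6 mg/L

Regimen A: f = (1/2)^(40/29) ≈ 0.3844; Cmin,ss = (267/242)·f/(1−f) ≈ 0.689 mg/L.
Regimen B: f = (1/2)^(21/29) ≈ 0.6054; Cmin,ss = (996/242)·f/(1−f) ≈ 6.314 mg/L.
Difference ≈ 0.689 − 6.314 ≈ -5.625 mg/L.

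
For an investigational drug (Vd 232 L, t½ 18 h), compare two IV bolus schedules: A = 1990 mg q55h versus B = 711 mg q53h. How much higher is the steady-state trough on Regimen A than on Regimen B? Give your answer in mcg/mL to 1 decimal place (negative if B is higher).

Regimen A: f = (1/2)^(55/18) ≈ 0.1203; Cmin,ss = (1990/232)·f/(1−f) ≈ 1.173 mcg/mL.
Regimen B: f = (1/2)^(53/18) ≈ 0.1299; Cmin,ss = (711/232)·f/(1−f) ≈ 0.458 mcg/mL.
Difference ≈ 1.173 − 0.458 ≈ 0.715 mcg/mL.

0.7 mcg/mL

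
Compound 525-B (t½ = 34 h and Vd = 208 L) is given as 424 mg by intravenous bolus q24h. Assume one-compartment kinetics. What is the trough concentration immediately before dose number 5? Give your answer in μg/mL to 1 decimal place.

2.8 μg/mL

f = (1/2)^(τ/t½) = (1/2)^(24/34) ≈ 0.6131.
C₀ = D/Vd = 424/208 ≈ 2.038 μg/mL.
Before the 5th dose, 4 doses have been given. Superposition: Cmin = C₀·(f + f² + … + f^4).
≈ 2.038 × (0.6131 + 0.3759 + 0.2305 + 0.1413) ≈ 2.038 × 1.3608 ≈ 2.773 μg/mL.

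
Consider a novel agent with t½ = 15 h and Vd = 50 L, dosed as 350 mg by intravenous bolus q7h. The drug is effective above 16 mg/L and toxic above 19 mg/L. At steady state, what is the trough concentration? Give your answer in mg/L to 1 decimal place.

18.3 mg/L

τ/t½ = 7/15 ≈ 0.46667, so fraction remaining f = (1/2)^(7/15) ≈ 0.7236.
Single-dose peak C₀ = D/Vd = 350/50 ≈ 7.000 mg/L.
Steady-state trough Cmin,ss = C₀·f/(1−f) ≈ 7.000 × 0.7236/0.2764 ≈ 18.326 mg/L.
Trough 18.3 mg/L vs MEC 16 mg/L: adequate.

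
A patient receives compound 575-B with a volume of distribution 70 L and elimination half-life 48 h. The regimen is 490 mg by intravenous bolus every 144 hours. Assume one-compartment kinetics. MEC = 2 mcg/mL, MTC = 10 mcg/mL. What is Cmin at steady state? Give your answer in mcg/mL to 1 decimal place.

1.0 mcg/mL

The dosing interval is 3 half-lives, so f = 2^(−3) = 0.125.
Accumulation ratio R = 1/(1 − f) = 1/0.875 = 8/7.
Single-dose peak C₀ = D/Vd = 490/70 = 7 mcg/mL.
Steady-state peak Cmax,ss = C₀·R = 7 × 8/7 ≈ 8.000 mcg/mL.
Steady-state trough Cmin,ss = Cmax,ss·f ≈ 8.000 × 0.125 ≈ 1.000 mcg/mL.
Trough 1.0 mcg/mL vs MEC 2 mcg/mL: subtherapeutic.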